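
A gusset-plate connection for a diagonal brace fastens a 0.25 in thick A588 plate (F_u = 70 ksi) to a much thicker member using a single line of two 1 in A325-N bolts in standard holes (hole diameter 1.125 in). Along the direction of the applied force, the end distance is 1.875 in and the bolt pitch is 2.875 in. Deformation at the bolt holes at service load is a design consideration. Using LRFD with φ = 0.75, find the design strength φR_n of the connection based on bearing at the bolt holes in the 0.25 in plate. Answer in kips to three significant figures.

48.2 kips

Per bolt r_n = 1.2 l_c t F_u ≤ 2.4 d t F_u; upper limit = 2.4 × 1 × 0.25 × 70 = 42 kips.
Edge bolt: l_c = 1.875 − 1.125/2 = 1.312 in → 1.2 × 1.312 × 0.25 × 70 = 27.56 → r_n = 27.56 kips.
Interior bolts: l_c = 2.875 − 1.125 = 1.75 in → 1.2 × 1.75 × 0.25 × 70 = 36.75 → r_n = 36.75 kips.
R_n = 1 × 27.56 + 1 × 36.75 = 64.31 kips.
Design strength φR_n = 0.75 × 64.31 = 48.2 kips.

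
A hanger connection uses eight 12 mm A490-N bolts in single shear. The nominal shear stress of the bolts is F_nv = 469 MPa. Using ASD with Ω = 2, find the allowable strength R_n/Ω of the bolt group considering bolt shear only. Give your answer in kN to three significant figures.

A_b = π × 12² / 4 = 113.1 mm².
R_n = F_nv · A_b · n · n_s = 469 × 113.1 × 8 × 1 / 1000 = 424.3 kN.
Allowable strength R_n/Ω = 424.3 / 2 = 212 kN.

212 kN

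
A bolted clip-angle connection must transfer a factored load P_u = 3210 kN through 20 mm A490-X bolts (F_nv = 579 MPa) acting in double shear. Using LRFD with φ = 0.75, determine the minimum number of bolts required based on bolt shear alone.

A_b = π·20²/4 = 314.2 mm².
Per-bolt design strength φR_n = 0.75 × 579 × 314.2 × 2 / 1000 = 272.8 kN.
n ≥ 3210 / 272.8 = 11.76 → use 12 bolts.

12 bolts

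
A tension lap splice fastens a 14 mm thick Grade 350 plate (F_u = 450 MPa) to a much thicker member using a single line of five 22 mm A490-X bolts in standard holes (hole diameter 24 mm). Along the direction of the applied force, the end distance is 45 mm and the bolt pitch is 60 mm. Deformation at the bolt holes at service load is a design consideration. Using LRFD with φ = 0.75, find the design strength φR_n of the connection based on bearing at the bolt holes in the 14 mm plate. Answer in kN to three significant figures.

Per bolt r_n = 1.2 l_c t F_u ≤ 2.4 d t F_u; upper limit = 2.4 × 22 × 14 × 450 / 1000 = 332.6 kN.
Edge bolt: l_c = 45 − 24/2 = 33 mm → 1.2 × 33 × 14 × 450 / 1000 = 249.5 → r_n = 249.5 kN.
Interior bolts: l_c = 60 − 24 = 36 mm → 1.2 × 36 × 14 × 450 / 1000 = 272.2 → r_n = 272.2 kN.
R_n = 1 × 249.5 + 4 × 272.2 = 1338 kN.
Design strength φR_n = 0.75 × 1338 = 1000 kN.

1000 kN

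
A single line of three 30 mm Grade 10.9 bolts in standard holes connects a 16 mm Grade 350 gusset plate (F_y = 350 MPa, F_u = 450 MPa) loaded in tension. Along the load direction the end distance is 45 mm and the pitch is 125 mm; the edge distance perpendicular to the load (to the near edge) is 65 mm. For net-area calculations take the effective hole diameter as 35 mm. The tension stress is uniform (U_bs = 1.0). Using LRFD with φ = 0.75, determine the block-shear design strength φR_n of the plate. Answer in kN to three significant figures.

929 kN

Shear plane L_v = 45 + 2·125 = 295 mm; A_gv = 295 × 16 = 4720 mm².
A_nv = (295 − 2.5·35) × 16 = 3320 mm².
A_nt = (65 − 0.5·35) × 16 = 760 mm².
0.6 F_u A_nv = 896.4 kN; 0.6 F_y A_gv = 991.2 kN → shear rupture governs the shear term.
R_n = 896.4 + 1.0 × 450 × 760 / 1000 = 1238 kN.
Design strength φR_n = 0.75 × 1238 = 929 kN.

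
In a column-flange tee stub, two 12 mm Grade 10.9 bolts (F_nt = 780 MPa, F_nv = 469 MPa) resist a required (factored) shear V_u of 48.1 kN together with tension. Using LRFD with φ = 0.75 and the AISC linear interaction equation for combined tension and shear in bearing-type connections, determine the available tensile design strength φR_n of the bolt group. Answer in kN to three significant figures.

92 kN

A_b = π·12²/4 = 113.1 mm²; f_rv = 48.1 × 1000 / (2 × 113.1) = 212.6 MPa.
F'_nt = 1.3 F_nt − (F_nt / φF_nv) f_rv = 1.3·780 − (780/(0.75·469))·212.6 = 542.5 MPa, capped at F_nt → F'_nt = 542.5 MPa.
R_n = F'_nt · A_b · n = 542.5 × 113.1 × 2 / 1000 = 122.7 kN.
Design strength φR_n = 0.75 × 122.7 = 92 kN.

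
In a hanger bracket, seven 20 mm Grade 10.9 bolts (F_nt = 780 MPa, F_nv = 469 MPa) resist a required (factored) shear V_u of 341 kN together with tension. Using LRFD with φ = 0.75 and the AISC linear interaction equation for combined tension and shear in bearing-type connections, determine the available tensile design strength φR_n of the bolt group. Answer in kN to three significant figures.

1110 kN

A_b = π·20²/4 = 314.2 mm²; f_rv = 341 × 1000 / (7 × 314.2) = 155.1 MPa.
F'_nt = 1.3 F_nt − (F_nt / φF_nv) f_rv = 1.3·780 − (780/(0.75·469))·155.1 = 670.2 MPa, capped at F_nt → F'_nt = 670.2 MPa.
R_n = F'_nt · A_b · n = 670.2 × 314.2 × 7 / 1000 = 1474 kN.
Design strength φR_n = 0.75 × 1474 = 1110 kN.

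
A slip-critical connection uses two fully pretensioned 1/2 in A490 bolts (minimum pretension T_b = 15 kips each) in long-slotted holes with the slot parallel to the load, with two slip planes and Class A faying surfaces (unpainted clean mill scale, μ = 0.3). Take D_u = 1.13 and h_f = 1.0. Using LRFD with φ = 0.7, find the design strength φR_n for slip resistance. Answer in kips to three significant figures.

R_n = μ · D_u · h_f · T_b · n_s · n_b = 0.3 × 1.13 × 1.0 × 15 × 2 × 2 = 20.34 kips.
Design strength φR_n = 0.7 × 20.34 = 14.2 kips.

14.2 kips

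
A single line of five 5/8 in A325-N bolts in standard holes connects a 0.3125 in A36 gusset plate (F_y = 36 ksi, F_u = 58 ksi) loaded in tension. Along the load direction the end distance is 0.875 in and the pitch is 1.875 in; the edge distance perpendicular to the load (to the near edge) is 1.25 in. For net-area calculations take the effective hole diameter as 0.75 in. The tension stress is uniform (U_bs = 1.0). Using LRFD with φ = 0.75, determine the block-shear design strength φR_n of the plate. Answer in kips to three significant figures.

52.7 kips

Shear plane L_v = 0.875 + 4·1.875 = 8.375 in; A_gv = 8.375 × 0.3125 = 2.617 in².
A_nv = (8.375 − 4.5·0.75) × 0.3125 = 1.562 in².
A_nt = (1.25 − 0.5·0.75) × 0.3125 = 0.2734 in².
0.6 F_u A_nv = 54.37 kips; 0.6 F_y A_gv = 56.53 kips → shear rupture governs the shear term.
R_n = 54.37 + 1.0 × 58 × 0.2734 = 70.23 kips.
Design strength φR_n = 0.75 × 70.23 = 52.7 kips.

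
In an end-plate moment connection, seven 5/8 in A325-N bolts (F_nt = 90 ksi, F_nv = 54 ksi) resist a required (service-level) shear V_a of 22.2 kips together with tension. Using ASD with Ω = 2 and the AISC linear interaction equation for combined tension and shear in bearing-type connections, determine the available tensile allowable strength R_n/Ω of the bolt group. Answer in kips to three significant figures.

A_b = π·0.625²/4 = 0.3068 in²; f_rv = 22.2 / (7 × 0.3068) = 10.34 ksi.
F'_nt = 1.3 F_nt − (Ω F_nt / F_nv) f_rv = 1.3·90 − (2·90/54)·10.34 = 82.54 ksi, capped at F_nt → F'_nt = 82.54 ksi.
R_n = F'_nt · A_b · n = 82.54 × 0.3068 × 7 = 177.3 kips.
Allowable strength R_n/Ω = 177.3 / 2 = 88.6 kips.

88.6 kips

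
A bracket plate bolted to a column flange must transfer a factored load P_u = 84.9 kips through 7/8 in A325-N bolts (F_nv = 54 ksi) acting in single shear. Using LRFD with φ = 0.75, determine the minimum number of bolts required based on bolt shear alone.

4 bolts

A_b = π·0.875²/4 = 0.6013 in².
Per-bolt design strength φR_n = 0.75 × 54 × 0.6013 × 1 = 24.35 kips.
n ≥ 84.9 / 24.35 = 3.486 → use 4 bolts.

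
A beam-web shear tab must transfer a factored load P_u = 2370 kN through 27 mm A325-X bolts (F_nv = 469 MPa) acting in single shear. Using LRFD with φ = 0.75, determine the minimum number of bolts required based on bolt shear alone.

A_b = π·27²/4 = 572.6 mm².
Per-bolt design strength φR_n = 0.75 × 469 × 572.6 × 1 / 1000 = 201.4 kN.
n ≥ 2370 / 201.4 = 11.77 → use 12 bolts.

12 bolts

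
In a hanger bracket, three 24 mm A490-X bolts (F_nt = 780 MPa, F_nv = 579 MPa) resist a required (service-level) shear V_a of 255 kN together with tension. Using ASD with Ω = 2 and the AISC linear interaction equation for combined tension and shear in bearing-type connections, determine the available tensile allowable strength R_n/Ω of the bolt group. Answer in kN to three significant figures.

A_b = π·24²/4 = 452.4 mm²; f_rv = 255 × 1000 / (3 × 452.4) = 187.9 MPa.
F'_nt = 1.3 F_nt − (Ω F_nt / F_nv) f_rv = 1.3·780 − (2·780/579)·187.9 = 507.8 MPa, capped at F_nt → F'_nt = 507.8 MPa.
R_n = F'_nt · A_b · n = 507.8 × 452.4 × 3 / 1000 = 689.1 kN.
Allowable strength R_n/Ω = 689.1 / 2 = 345 kN.

345 kN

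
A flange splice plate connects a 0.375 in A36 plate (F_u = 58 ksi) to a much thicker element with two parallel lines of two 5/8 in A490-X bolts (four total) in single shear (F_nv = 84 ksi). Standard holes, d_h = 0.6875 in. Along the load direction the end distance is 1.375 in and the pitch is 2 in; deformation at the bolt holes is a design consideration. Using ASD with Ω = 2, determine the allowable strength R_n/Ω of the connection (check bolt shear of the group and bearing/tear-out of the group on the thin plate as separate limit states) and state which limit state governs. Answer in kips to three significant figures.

Bolt shear: A_b = π·0.625²/4 = 0.3068 in²; R_n = 84 × 0.3068 × 4 × 1 = 103.1 kips → 103.1 / 2 = 51.5 kips.
Bearing (1.2 l_c t F_u ≤ 2.4 d t F_u): upper limit = 2.4·0.625·0.375·58 = 32.62 kips.
  Edge l_c = 1.375 − 0.6875/2 = 1.031 → r_n = 26.92 kips; interior l_c = 2 − 0.6875 = 1.312 → r_n = 32.62 kips.
  R_n,bearing = 2·26.92 + 2·32.62 = 119.1 kips → 119.1 / 2 = 59.5 kips.
Bolt shear governs: 51.5 kips.

51.5 kips (bolt shear governs)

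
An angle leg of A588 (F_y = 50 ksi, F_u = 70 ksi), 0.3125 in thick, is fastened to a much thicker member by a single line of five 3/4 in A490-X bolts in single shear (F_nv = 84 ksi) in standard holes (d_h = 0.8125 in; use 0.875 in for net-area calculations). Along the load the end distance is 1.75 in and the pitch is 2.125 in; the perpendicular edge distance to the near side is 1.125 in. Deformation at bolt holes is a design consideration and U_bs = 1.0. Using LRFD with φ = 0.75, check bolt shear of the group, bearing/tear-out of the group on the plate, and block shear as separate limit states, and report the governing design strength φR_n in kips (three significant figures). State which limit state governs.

Bolt shear: A_b = π·0.75²/4 = 0.4418 in²; R_n = 84 × 0.4418 × 5 × 1 = 185.6 kips → 0.75 × 185.6 = 139 kips.
Bearing: edge l_c = 1.344, r_n = 35.27 kips; interior l_c = 1.312, r_n = 34.45 kips; R_n = 35.27 + 4·34.45 = 173.1 kips → 130 kips.
Block shear: A_gv = 3.203, A_nv = 1.973, A_nt = 0.2148 in²; R_n = min(0.6F_uA_nv, 0.6F_yA_gv) + U_bs·F_u·A_nt = 97.89 kips → 73.4 kips.
Block shear governs: 73.4 kips.

73.4 kips (block shear governs)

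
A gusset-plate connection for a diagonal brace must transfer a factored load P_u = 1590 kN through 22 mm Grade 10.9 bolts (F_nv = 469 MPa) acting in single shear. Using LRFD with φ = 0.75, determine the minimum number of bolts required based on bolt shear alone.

12 bolts

A_b = π·22²/4 = 380.1 mm².
Per-bolt design strength φR_n = 0.75 × 469 × 380.1 × 1 / 1000 = 133.7 kN.
n ≥ 1590 / 133.7 = 11.89 → use 12 bolts.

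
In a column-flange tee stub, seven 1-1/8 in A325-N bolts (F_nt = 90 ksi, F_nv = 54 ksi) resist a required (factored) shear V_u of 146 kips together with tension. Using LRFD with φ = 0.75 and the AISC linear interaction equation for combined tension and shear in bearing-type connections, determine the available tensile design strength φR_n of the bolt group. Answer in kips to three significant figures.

367 kips

A_b = π·1.125²/4 = 0.994 in²; f_rv = 146 / (7 × 0.994) = 20.98 ksi.
F'_nt = 1.3 F_nt − (F_nt / φF_nv) f_rv = 1.3·90 − (90/(0.75·54))·20.98 = 70.37 ksi, capped at F_nt → F'_nt = 70.37 ksi.
R_n = F'_nt · A_b · n = 70.37 × 0.994 × 7 = 489.7 kips.
Design strength φR_n = 0.75 × 489.7 = 367 kips.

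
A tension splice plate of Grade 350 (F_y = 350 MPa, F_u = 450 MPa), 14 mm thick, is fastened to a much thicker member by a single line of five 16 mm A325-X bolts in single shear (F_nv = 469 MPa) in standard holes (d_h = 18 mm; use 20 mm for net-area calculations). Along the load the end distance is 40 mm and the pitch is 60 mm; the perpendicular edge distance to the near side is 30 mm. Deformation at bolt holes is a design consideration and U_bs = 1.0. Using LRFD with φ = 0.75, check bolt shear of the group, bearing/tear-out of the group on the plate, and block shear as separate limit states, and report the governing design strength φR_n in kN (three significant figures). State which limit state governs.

354 kN (bolt shear governs)

Bolt shear: A_b = π·16²/4 = 201.1 mm²; R_n = 469 × 201.1 × 5 × 1 / 1000 = 471.5 kN → 0.75 × 471.5 = 354 kN.
Bearing: edge l_c = 31, r_n = 234.4 kN; interior l_c = 42, r_n = 241.9 kN; R_n = 234.4 + 4·241.9 = 1202 kN → 902 kN.
Block shear: A_gv = 3920, A_nv = 2660, A_nt = 280 mm²; R_n = min(0.6F_uA_nv, 0.6F_yA_gv) + U_bs·F_u·A_nt = 844.2 kN → 633 kN.
Bolt shear governs: 354 kN.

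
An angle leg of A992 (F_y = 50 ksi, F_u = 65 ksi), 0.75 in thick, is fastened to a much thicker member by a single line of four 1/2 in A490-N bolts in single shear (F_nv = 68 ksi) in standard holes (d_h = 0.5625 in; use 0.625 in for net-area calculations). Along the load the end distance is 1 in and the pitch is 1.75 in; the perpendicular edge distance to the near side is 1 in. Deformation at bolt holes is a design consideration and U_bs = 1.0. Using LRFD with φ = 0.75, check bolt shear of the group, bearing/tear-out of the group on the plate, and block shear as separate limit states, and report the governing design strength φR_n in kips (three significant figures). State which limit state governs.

Bolt shear: A_b = π·0.5²/4 = 0.1963 in²; R_n = 68 × 0.1963 × 4 × 1 = 53.41 kips → 0.75 × 53.41 = 40.1 kips.
Bearing: edge l_c = 0.7188, r_n = 42.05 kips; interior l_c = 1.188, r_n = 58.5 kips; R_n = 42.05 + 3·58.5 = 217.5 kips → 163 kips.
Block shear: A_gv = 4.688, A_nv = 3.047, A_nt = 0.5156 in²; R_n = min(0.6F_uA_nv, 0.6F_yA_gv) + U_bs·F_u·A_nt = 152.3 kips → 114 kips.
Bolt shear governs: 40.1 kips.

40.1 kips (bolt shear governs)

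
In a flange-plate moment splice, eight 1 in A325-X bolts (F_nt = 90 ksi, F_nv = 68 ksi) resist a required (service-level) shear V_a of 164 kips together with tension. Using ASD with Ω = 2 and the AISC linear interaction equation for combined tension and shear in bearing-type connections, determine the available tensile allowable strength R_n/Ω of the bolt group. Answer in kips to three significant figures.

A_b = π·1²/4 = 0.7854 in²; f_rv = 164 / (8 × 0.7854) = 26.1 ksi.
F'_nt = 1.3 F_nt − (Ω F_nt / F_nv) f_rv = 1.3·90 − (2·90/68)·26.1 = 47.91 ksi, capped at F_nt → F'_nt = 47.91 ksi.
R_n = F'_nt · A_b · n = 47.91 × 0.7854 × 8 = 301 kips.
Allowable strength R_n/Ω = 301 / 2 = 151 kips.

151 kips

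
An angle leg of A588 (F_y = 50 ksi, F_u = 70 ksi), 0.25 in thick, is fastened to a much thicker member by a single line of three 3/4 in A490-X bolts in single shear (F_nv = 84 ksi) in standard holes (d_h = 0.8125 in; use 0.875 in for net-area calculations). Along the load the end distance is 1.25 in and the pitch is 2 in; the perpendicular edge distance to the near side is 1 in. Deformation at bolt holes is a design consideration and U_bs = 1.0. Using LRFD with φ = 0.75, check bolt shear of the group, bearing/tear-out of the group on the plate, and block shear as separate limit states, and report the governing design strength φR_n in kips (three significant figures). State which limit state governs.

31.5 kips (block shear governs)

Bolt shear: A_b = π·0.75²/4 = 0.4418 in²; R_n = 84 × 0.4418 × 3 × 1 = 111.3 kips → 0.75 × 111.3 = 83.5 kips.
Bearing: edge l_c = 0.8438, r_n = 17.72 kips; interior l_c = 1.188, r_n = 24.94 kips; R_n = 17.72 + 2·24.94 = 67.59 kips → 50.7 kips.
Block shear: A_gv = 1.312, A_nv = 0.7656, A_nt = 0.1406 in²; R_n = min(0.6F_uA_nv, 0.6F_yA_gv) + U_bs·F_u·A_nt = 42 kips → 31.5 kips.
Block shear governs: 31.5 kips.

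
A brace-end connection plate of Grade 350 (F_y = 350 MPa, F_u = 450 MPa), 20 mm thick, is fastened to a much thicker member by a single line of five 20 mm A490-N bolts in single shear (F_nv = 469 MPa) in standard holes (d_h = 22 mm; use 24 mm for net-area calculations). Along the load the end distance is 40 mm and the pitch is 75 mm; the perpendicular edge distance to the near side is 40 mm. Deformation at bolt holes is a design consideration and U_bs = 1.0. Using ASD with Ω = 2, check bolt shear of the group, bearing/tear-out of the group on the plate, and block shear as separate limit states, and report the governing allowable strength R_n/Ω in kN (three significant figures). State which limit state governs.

368 kN (bolt shear governs)

Bolt shear: A_b = π·20²/4 = 314.2 mm²; R_n = 469 × 314.2 × 5 × 1 / 1000 = 736.7 kN → 736.7 / 2 = 368 kN.
Bearing: edge l_c = 29, r_n = 313.2 kN; interior l_c = 53, r_n = 432 kN; R_n = 313.2 + 4·432 = 2041 kN → 1020 kN.
Block shear: A_gv = 6800, A_nv = 4640, A_nt = 560 mm²; R_n = min(0.6F_uA_nv, 0.6F_yA_gv) + U_bs·F_u·A_nt = 1505 kN → 752 kN.
Bolt shear governs: 368 kN.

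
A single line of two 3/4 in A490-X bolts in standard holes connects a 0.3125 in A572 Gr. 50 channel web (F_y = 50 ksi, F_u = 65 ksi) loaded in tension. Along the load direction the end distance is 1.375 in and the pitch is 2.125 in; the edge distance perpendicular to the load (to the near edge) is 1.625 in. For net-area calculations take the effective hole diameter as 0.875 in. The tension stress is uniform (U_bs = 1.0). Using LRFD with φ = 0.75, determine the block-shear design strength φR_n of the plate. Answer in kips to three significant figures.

38.1 kips

Shear plane L_v = 1.375 + 1·2.125 = 3.5 in; A_gv = 3.5 × 0.3125 = 1.094 in².
A_nv = (3.5 − 1.5·0.875) × 0.3125 = 0.6836 in².
A_nt = (1.625 − 0.5·0.875) × 0.3125 = 0.3711 in².
0.6 F_u A_nv = 26.66 kips; 0.6 F_y A_gv = 32.81 kips → shear rupture governs the shear term.
R_n = 26.66 + 1.0 × 65 × 0.3711 = 50.78 kips.
Design strength φR_n = 0.75 × 50.78 = 38.1 kips.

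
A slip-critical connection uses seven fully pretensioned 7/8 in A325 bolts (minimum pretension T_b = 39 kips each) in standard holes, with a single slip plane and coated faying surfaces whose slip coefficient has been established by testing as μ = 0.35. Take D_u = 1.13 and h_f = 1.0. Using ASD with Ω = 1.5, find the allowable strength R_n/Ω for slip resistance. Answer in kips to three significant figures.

R_n = μ · D_u · h_f · T_b · n_s · n_b = 0.35 × 1.13 × 1.0 × 39 × 1 × 7 = 108 kips.
Allowable strength R_n/Ω = 108 / 1.5 = 72 kips.

72 kips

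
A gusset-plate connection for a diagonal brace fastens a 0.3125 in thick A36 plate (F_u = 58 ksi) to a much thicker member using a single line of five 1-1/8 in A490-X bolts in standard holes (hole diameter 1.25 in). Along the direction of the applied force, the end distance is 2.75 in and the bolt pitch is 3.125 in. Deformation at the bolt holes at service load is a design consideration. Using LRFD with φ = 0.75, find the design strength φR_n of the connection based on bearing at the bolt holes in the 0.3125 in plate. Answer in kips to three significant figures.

Per bolt r_n = 1.2 l_c t F_u ≤ 2.4 d t F_u; upper limit = 2.4 × 1.125 × 0.3125 × 58 = 48.94 kips.
Edge bolt: l_c = 2.75 − 1.25/2 = 2.125 in → 1.2 × 2.125 × 0.3125 × 58 = 46.22 → r_n = 46.22 kips.
Interior bolts: l_c = 3.125 − 1.25 = 1.875 in → 1.2 × 1.875 × 0.3125 × 58 = 40.78 → r_n = 40.78 kips.
R_n = 1 × 46.22 + 4 × 40.78 = 209.3 kips.
Design strength φR_n = 0.75 × 209.3 = 157 kips.

157 kips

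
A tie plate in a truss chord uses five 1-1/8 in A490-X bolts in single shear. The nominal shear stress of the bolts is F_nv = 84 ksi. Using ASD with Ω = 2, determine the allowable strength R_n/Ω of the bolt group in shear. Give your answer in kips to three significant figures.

A_b = π × 1.125² / 4 = 0.994 in².
R_n = F_nv · A_b · n · n_s = 84 × 0.994 × 5 × 1 = 417.5 kips.
Allowable strength R_n/Ω = 417.5 / 2 = 209 kips.

209 kips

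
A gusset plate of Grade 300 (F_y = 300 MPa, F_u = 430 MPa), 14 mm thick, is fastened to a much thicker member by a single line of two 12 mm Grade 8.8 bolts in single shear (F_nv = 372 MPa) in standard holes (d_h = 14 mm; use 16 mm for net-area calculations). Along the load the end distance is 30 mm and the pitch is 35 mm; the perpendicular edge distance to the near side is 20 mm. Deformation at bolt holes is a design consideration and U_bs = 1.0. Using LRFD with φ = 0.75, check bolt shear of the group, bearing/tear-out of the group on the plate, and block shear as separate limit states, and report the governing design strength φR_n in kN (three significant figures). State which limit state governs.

Bolt shear: A_b = π·12²/4 = 113.1 mm²; R_n = 372 × 113.1 × 2 × 1 / 1000 = 84.14 kN → 0.75 × 84.14 = 63.1 kN.
Bearing: edge l_c = 23, r_n = 166.2 kN; interior l_c = 21, r_n = 151.7 kN; R_n = 166.2 + 1·151.7 = 317.9 kN → 238 kN.
Block shear: A_gv = 910, A_nv = 574, A_nt = 168 mm²; R_n = min(0.6F_uA_nv, 0.6F_yA_gv) + U_bs·F_u·A_nt = 220.3 kN → 165 kN.
Bolt shear governs: 63.1 kN.

63.1 kN (bolt shear governs)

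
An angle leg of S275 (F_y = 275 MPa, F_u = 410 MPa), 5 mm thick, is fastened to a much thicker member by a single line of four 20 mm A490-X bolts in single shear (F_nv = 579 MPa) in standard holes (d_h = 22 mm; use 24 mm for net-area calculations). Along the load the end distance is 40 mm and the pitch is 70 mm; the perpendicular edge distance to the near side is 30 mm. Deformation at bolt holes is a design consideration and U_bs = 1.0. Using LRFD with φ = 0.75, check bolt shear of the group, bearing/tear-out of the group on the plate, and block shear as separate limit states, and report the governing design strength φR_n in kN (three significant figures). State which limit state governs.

Bolt shear: A_b = π·20²/4 = 314.2 mm²; R_n = 579 × 314.2 × 4 × 1 / 1000 = 727.6 kN → 0.75 × 727.6 = 546 kN.
Bearing: edge l_c = 29, r_n = 71.34 kN; interior l_c = 48, r_n = 98.4 kN; R_n = 71.34 + 3·98.4 = 366.5 kN → 275 kN.
Block shear: A_gv = 1250, A_nv = 830, A_nt = 90 mm²; R_n = min(0.6F_uA_nv, 0.6F_yA_gv) + U_bs·F_u·A_nt = 241.1 kN → 181 kN.
Block shear governs: 181 kN.

181 kN (block shear governs)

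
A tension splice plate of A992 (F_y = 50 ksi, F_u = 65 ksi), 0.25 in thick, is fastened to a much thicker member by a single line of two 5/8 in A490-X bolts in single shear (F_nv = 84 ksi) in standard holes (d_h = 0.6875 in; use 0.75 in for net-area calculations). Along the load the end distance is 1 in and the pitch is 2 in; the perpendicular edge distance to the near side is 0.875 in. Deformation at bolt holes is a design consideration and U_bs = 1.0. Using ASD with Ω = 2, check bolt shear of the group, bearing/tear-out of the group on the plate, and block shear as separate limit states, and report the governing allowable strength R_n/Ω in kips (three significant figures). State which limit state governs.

13.2 kips (block shear governs)

Bolt shear: A_b = π·0.625²/4 = 0.3068 in²; R_n = 84 × 0.3068 × 2 × 1 = 51.54 kips → 51.54 / 2 = 25.8 kips.
Bearing: edge l_c = 0.6562, r_n = 12.8 kips; interior l_c = 1.312, r_n = 24.38 kips; R_n = 12.8 + 1·24.38 = 37.17 kips → 18.6 kips.
Block shear: A_gv = 0.75, A_nv = 0.4688, A_nt = 0.125 in²; R_n = min(0.6F_uA_nv, 0.6F_yA_gv) + U_bs·F_u·A_nt = 26.41 kips → 13.2 kips.
Block shear governs: 13.2 kips.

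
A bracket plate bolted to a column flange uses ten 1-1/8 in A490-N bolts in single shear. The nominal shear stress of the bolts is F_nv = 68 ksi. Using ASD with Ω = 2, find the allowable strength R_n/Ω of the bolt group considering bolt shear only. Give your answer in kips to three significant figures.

A_b = π × 1.125² / 4 = 0.994 in².
R_n = F_nv · A_b · n · n_s = 68 × 0.994 × 10 × 1 = 675.9 kips.
Allowable strength R_n/Ω = 675.9 / 2 = 338 kips.

338 kips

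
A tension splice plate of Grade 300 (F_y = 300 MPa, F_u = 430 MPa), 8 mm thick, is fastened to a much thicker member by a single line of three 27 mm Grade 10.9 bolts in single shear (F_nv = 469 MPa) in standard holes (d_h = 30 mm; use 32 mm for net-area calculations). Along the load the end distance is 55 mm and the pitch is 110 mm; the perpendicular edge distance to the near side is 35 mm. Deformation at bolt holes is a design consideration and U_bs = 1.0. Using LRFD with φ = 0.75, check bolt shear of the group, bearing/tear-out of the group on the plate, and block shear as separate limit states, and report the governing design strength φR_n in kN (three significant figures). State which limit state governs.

Bolt shear: A_b = π·27²/4 = 572.6 mm²; R_n = 469 × 572.6 × 3 × 1 / 1000 = 805.6 kN → 0.75 × 805.6 = 604 kN.
Bearing: edge l_c = 40, r_n = 165.1 kN; interior l_c = 80, r_n = 222.9 kN; R_n = 165.1 + 2·222.9 = 610.9 kN → 458 kN.
Block shear: A_gv = 2200, A_nv = 1560, A_nt = 152 mm²; R_n = min(0.6F_uA_nv, 0.6F_yA_gv) + U_bs·F_u·A_nt = 461.4 kN → 346 kN.
Block shear governs: 346 kN.

346 kN (block shear governs)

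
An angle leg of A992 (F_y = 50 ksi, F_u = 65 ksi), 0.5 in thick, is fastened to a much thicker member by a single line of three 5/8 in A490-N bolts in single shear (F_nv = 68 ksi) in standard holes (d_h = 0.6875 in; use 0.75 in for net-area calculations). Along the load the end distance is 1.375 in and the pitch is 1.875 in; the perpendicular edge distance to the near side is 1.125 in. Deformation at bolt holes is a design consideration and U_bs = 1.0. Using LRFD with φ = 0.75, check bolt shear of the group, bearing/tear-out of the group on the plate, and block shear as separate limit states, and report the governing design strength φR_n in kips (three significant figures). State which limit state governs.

Bolt shear: A_b = π·0.625²/4 = 0.3068 in²; R_n = 68 × 0.3068 × 3 × 1 = 62.59 kips → 0.75 × 62.59 = 46.9 kips.
Bearing: edge l_c = 1.031, r_n = 40.22 kips; interior l_c = 1.188, r_n = 46.31 kips; R_n = 40.22 + 2·46.31 = 132.8 kips → 99.6 kips.
Block shear: A_gv = 2.562, A_nv = 1.625, A_nt = 0.375 in²; R_n = min(0.6F_uA_nv, 0.6F_yA_gv) + U_bs·F_u·A_nt = 87.75 kips → 65.8 kips.
Bolt shear governs: 46.9 kips.

46.9 kips (bolt shear governs)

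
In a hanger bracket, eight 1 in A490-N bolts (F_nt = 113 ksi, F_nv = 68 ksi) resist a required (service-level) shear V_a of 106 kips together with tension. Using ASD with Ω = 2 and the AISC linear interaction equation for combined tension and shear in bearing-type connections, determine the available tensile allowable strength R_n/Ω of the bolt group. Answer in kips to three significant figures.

A_b = π·1²/4 = 0.7854 in²; f_rv = 106 / (8 × 0.7854) = 16.87 ksi.
F'_nt = 1.3 F_nt − (Ω F_nt / F_nv) f_rv = 1.3·113 − (2·113/68)·16.87 = 90.83 ksi, capped at F_nt → F'_nt = 90.83 ksi.
R_n = F'_nt · A_b · n = 90.83 × 0.7854 × 8 = 570.7 kips.
Allowable strength R_n/Ω = 570.7 / 2 = 285 kips.

285 kips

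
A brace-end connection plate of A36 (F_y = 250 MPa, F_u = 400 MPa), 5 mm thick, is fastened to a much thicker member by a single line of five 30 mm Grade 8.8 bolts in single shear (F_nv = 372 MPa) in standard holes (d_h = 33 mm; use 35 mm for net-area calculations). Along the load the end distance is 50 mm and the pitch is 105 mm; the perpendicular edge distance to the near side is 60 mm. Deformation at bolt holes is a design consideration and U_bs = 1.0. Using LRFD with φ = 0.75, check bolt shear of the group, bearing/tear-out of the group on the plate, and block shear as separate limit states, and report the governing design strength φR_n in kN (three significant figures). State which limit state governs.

328 kN (block shear governs)

Bolt shear: A_b = π·30²/4 = 706.9 mm²; R_n = 372 × 706.9 × 5 × 1 / 1000 = 1315 kN → 0.75 × 1315 = 986 kN.
Bearing: edge l_c = 33.5, r_n = 80.4 kN; interior l_c = 72, r_n = 144 kN; R_n = 80.4 + 4·144 = 656.4 kN → 492 kN.
Block shear: A_gv = 2350, A_nv = 1562, A_nt = 212.5 mm²; R_n = min(0.6F_uA_nv, 0.6F_yA_gv) + U_bs·F_u·A_nt = 437.5 kN → 328 kN.
Block shear governs: 328 kN.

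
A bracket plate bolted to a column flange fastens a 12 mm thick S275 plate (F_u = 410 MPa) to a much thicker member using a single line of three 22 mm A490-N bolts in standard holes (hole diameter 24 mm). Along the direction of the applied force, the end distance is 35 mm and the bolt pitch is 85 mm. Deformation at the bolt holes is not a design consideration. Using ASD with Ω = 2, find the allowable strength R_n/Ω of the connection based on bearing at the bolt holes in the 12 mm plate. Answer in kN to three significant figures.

410 kN

Per bolt r_n = 1.5 l_c t F_u ≤ 3.0 d t F_u; upper limit = 3.0 × 22 × 12 × 410 / 1000 = 324.7 kN.
Edge bolt: l_c = 35 − 24/2 = 23 mm → 1.5 × 23 × 12 × 410 / 1000 = 169.7 → r_n = 169.7 kN.
Interior bolts: l_c = 85 − 24 = 61 mm → 1.5 × 61 × 12 × 410 / 1000 = 450.2 → r_n = 324.7 kN.
R_n = 1 × 169.7 + 2 × 324.7 = 819.2 kN.
Allowable strength R_n/Ω = 819.2 / 2 = 410 kN.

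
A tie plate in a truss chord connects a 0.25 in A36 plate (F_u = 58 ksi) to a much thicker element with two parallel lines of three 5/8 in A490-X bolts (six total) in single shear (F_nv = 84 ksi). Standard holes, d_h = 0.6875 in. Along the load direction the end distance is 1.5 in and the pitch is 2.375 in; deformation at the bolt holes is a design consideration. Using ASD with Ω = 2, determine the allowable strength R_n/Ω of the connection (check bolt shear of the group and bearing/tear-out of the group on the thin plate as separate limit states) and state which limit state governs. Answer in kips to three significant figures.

Bolt shear: A_b = π·0.625²/4 = 0.3068 in²; R_n = 84 × 0.3068 × 6 × 1 = 154.6 kips → 154.6 / 2 = 77.3 kips.
Bearing (1.2 l_c t F_u ≤ 2.4 d t F_u): upper limit = 2.4·0.625·0.25·58 = 21.75 kips.
  Edge l_c = 1.5 − 0.6875/2 = 1.156 → r_n = 20.12 kips; interior l_c = 2.375 − 0.6875 = 1.688 → r_n = 21.75 kips.
  R_n,bearing = 2·20.12 + 4·21.75 = 127.2 kips → 127.2 / 2 = 63.6 kips.
Bearing governs: 63.6 kips.

63.6 kips (bearing governs)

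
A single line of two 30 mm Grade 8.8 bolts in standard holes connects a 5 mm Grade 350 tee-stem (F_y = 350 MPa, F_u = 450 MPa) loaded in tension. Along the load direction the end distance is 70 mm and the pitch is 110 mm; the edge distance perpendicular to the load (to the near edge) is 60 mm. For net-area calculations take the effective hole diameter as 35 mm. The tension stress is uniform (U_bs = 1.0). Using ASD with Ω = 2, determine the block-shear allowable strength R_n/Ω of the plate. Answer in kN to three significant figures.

134 kN

Shear plane L_v = 70 + 1·110 = 180 mm; A_gv = 180 × 5 = 900 mm².
A_nv = (180 − 1.5·35) × 5 = 637.5 mm².
A_nt = (60 − 0.5·35) × 5 = 212.5 mm².
0.6 F_u A_nv = 172.1 kN; 0.6 F_y A_gv = 189 kN → shear rupture governs the shear term.
R_n = 172.1 + 1.0 × 450 × 212.5 / 1000 = 267.8 kN.
Allowable strength R_n/Ω = 267.8 / 2 = 134 kN.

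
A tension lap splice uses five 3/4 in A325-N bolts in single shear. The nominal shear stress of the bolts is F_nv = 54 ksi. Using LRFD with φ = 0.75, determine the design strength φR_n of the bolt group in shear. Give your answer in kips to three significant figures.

89.5 kips

A_b = π × 0.75² / 4 = 0.4418 in².
R_n = F_nv · A_b · n · n_s = 54 × 0.4418 × 5 × 1 = 119.3 kips.
Design strength φR_n = 0.75 × 119.3 = 89.5 kips.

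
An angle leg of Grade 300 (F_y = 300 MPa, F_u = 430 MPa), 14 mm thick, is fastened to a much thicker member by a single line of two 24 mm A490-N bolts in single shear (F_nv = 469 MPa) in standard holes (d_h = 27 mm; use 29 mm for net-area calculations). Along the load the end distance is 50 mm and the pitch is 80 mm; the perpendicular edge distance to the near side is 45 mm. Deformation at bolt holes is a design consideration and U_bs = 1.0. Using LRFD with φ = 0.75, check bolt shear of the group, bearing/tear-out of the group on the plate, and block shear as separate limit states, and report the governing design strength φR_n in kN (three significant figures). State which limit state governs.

Bolt shear: A_b = π·24²/4 = 452.4 mm²; R_n = 469 × 452.4 × 2 × 1 / 1000 = 424.3 kN → 0.75 × 424.3 = 318 kN.
Bearing: edge l_c = 36.5, r_n = 263.7 kN; interior l_c = 53, r_n = 346.8 kN; R_n = 263.7 + 1·346.8 = 610.4 kN → 458 kN.
Block shear: A_gv = 1820, A_nv = 1211, A_nt = 427 mm²; R_n = min(0.6F_uA_nv, 0.6F_yA_gv) + U_bs·F_u·A_nt = 496 kN → 372 kN.
Bolt shear governs: 318 kN.

318 kN (bolt shear governs)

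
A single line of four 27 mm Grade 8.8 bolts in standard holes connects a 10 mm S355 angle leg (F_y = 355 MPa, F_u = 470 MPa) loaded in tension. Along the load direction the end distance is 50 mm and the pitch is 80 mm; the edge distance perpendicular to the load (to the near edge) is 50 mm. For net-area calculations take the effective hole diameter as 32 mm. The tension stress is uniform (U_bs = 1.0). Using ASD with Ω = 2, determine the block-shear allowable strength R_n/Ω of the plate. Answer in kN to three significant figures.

Shear plane L_v = 50 + 3·80 = 290 mm; A_gv = 290 × 10 = 2900 mm².
A_nv = (290 − 3.5·32) × 10 = 1780 mm².
A_nt = (50 − 0.5·32) × 10 = 340 mm².
0.6 F_u A_nv = 502 kN; 0.6 F_y A_gv = 617.7 kN → shear rupture governs the shear term.
R_n = 502 + 1.0 × 470 × 340 / 1000 = 661.8 kN.
Allowable strength R_n/Ω = 661.8 / 2 = 331 kN.

331 kN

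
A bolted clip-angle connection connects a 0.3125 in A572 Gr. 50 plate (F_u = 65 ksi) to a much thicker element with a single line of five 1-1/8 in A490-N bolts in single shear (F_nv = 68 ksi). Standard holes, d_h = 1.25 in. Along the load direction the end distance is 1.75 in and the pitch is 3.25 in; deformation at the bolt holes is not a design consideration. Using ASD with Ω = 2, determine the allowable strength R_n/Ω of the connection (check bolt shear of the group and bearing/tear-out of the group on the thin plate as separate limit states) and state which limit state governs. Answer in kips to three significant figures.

Bolt shear: A_b = π·1.125²/4 = 0.994 in²; R_n = 68 × 0.994 × 5 × 1 = 338 kips → 338 / 2 = 169 kips.
Bearing (1.5 l_c t F_u ≤ 3.0 d t F_u): upper limit = 3.0·1.125·0.3125·65 = 68.55 kips.
  Edge l_c = 1.75 − 1.25/2 = 1.125 → r_n = 34.28 kips; interior l_c = 3.25 − 1.25 = 2 → r_n = 60.94 kips.
  R_n,bearing = 1·34.28 + 4·60.94 = 278 kips → 278 / 2 = 139 kips.
Bearing governs: 139 kips.

139 kips (bearing governs)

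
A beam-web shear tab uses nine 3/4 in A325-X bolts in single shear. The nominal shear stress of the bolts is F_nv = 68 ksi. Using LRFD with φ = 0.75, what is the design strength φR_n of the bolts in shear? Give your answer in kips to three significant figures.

203 kips

A_b = π × 0.75² / 4 = 0.4418 in².
R_n = F_nv · A_b · n · n_s = 68 × 0.4418 × 9 × 1 = 270.4 kips.
Design strength φR_n = 0.75 × 270.4 = 203 kips.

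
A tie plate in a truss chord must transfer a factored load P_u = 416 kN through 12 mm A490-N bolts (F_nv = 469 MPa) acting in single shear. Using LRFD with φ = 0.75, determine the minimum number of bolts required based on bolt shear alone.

A_b = π·12²/4 = 113.1 mm².
Per-bolt design strength φR_n = 0.75 × 469 × 113.1 × 1 / 1000 = 39.78 kN.
n ≥ 416 / 39.78 = 10.46 → use 11 bolts.

11 bolts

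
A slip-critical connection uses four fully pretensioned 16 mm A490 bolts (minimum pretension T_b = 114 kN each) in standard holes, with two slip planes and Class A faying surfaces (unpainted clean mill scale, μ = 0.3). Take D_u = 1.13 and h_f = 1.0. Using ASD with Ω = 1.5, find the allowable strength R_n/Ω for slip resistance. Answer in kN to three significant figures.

206 kN

R_n = μ · D_u · h_f · T_b · n_s · n_b = 0.3 × 1.13 × 1.0 × 114 × 2 × 4 = 309.2 kN.
Allowable strength R_n/Ω = 309.2 / 1.5 = 206 kN.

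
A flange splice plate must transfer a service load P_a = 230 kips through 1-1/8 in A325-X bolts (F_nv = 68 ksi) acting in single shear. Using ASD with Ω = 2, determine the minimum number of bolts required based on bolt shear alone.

7 bolts

A_b = π·1.125²/4 = 0.994 in².
Per-bolt allowable strength R_n/Ω = 68 × 0.994 × 1 / 2 = 33.8 kips.
n ≥ 230 / 33.8 = 6.805 → use 7 bolts.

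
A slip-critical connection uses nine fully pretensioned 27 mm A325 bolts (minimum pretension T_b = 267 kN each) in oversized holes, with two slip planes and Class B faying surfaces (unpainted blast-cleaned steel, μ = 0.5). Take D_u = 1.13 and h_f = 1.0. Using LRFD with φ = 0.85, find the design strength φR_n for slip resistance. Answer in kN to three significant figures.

R_n = μ · D_u · h_f · T_b · n_s · n_b = 0.5 × 1.13 × 1.0 × 267 × 2 × 9 = 2715 kN.
Design strength φR_n = 0.85 × 2715 = 2310 kN.

2310 kN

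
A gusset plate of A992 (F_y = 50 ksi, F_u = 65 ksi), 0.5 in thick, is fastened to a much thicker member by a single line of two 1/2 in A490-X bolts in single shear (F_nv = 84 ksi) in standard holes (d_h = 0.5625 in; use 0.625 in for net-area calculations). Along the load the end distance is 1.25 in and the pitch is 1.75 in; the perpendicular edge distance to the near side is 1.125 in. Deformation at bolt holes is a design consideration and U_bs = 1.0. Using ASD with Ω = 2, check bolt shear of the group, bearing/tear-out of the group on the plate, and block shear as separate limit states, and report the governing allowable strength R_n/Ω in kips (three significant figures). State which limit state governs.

16.5 kips (bolt shear governs)

Bolt shear: A_b = π·0.5²/4 = 0.1963 in²; R_n = 84 × 0.1963 × 2 × 1 = 32.99 kips → 32.99 / 2 = 16.5 kips.
Bearing: edge l_c = 0.9688, r_n = 37.78 kips; interior l_c = 1.188, r_n = 39 kips; R_n = 37.78 + 1·39 = 76.78 kips → 38.4 kips.
Block shear: A_gv = 1.5, A_nv = 1.031, A_nt = 0.4062 in²; R_n = min(0.6F_uA_nv, 0.6F_yA_gv) + U_bs·F_u·A_nt = 66.62 kips → 33.3 kips.
Bolt shear governs: 16.5 kips.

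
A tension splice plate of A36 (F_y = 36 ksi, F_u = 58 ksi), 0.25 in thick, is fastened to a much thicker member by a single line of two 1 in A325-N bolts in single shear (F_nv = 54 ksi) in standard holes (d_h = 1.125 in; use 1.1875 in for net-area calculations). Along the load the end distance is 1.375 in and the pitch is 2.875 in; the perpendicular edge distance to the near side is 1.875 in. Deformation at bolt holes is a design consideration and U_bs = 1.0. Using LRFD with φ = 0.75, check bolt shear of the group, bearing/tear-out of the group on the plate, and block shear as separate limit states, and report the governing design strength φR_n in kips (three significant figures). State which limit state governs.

30 kips (block shear governs)

Bolt shear: A_b = π·1²/4 = 0.7854 in²; R_n = 54 × 0.7854 × 2 × 1 = 84.82 kips → 0.75 × 84.82 = 63.6 kips.
Bearing: edge l_c = 0.8125, r_n = 14.14 kips; interior l_c = 1.75, r_n = 30.45 kips; R_n = 14.14 + 1·30.45 = 44.59 kips → 33.4 kips.
Block shear: A_gv = 1.062, A_nv = 0.6172, A_nt = 0.3203 in²; R_n = min(0.6F_uA_nv, 0.6F_yA_gv) + U_bs·F_u·A_nt = 40.06 kips → 30 kips.
Block shear governs: 30 kips.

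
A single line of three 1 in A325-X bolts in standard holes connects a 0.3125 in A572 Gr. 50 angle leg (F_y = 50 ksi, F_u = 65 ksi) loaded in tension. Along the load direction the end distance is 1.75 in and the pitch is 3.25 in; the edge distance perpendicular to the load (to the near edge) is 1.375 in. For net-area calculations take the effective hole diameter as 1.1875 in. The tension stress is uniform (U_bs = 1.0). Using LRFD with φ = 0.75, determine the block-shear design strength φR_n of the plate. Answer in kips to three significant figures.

60.2 kips

Shear plane L_v = 1.75 + 2·3.25 = 8.25 in; A_gv = 8.25 × 0.3125 = 2.578 in².
A_nv = (8.25 − 2.5·1.1875) × 0.3125 = 1.65 in².
A_nt = (1.375 − 0.5·1.1875) × 0.3125 = 0.2441 in².
0.6 F_u A_nv = 64.37 kips; 0.6 F_y A_gv = 77.34 kips → shear rupture governs the shear term.
R_n = 64.37 + 1.0 × 65 × 0.2441 = 80.23 kips.
Design strength φR_n = 0.75 × 80.23 = 60.2 kips.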